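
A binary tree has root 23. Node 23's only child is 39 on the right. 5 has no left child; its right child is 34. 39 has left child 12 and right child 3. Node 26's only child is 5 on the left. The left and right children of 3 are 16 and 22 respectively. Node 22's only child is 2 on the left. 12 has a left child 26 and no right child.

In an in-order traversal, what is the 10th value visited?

22

In-order visits the left subtree, then the node, then the right subtree.
At 23: no left child.
Visit 23.
At 23: go right to 39.
  At 39: go left to 12.
    At 12: go left to 26.
      At 26: go left to 5.
        At 5: no left child.
        Visit 5.
        At 5: go right to 34.
          34 is a leaf — visit 34.
      Visit 26.
      At 26: no right child.
    Visit 12.
    At 12: no right child.
  Visit 39.
  At 39: go right to 3.
    At 3: go left to 16.
      16 is a leaf — visit 16.
    Visit 3.
    At 3: go right to 22.
      At 22: go left to 2.
        2 is a leaf — visit 2.
      Visit 22.
      At 22: no right child.
Full in-order sequence: 23, 5, 34, 26, 12, 39, 16, 3, 2, 22.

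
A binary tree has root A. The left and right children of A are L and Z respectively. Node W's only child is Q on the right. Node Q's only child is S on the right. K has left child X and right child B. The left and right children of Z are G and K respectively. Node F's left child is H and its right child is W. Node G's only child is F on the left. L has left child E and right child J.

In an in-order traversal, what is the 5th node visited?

In-order visits the left subtree, then the node, then the right subtree.
At A: go left to L.
  At L: go left to E.
    E is a leaf — visit E.
  Visit L.
  At L: go right to J.
    J is a leaf — visit J.
Visit A.
At A: go right to Z.
  At Z: go left to G.
    At G: go left to F.
      At F: go left to H.
        H is a leaf — visit H.
      Visit F.
      At F: go right to W.
        At W: no left child.
        Visit W.
        At W: go right to Q.
          At Q: no left child.
          Visit Q.
          At Q: go right to S.
            S is a leaf — visit S.
    Visit G.
    At G: no right child.
  Visit Z.
  At Z: go right to K.
    At K: go left to X.
      X is a leaf — visit X.
    Visit K.
    At K: go right to B.
      B is a leaf — visit B.
Full in-order sequence: E, L, J, A, H, F, W, Q, S, G, Z, X, K, B.

H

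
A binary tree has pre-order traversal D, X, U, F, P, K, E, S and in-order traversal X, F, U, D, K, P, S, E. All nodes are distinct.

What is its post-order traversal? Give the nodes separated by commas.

The first element of pre-order is the root; it splits in-order into left and right subtrees.
Root D: left subtree has 3 nodes {X, F, U}, right has 4 {K, P, S, E}.
  Root X: left subtree has 0 nodes { }, right has 2 {F, U}.
    Root U: left subtree has 1 node {F}, right has 0 { }.
  Root P: left subtree has 1 node {K}, right has 2 {S, E}.
    Root E: left subtree has 1 node {S}, right has 0 { }.

F, U, X, K, S, E, P, D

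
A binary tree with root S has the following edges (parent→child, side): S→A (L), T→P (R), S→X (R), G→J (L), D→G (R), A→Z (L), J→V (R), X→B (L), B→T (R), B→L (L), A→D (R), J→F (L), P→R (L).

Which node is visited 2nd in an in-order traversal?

In-order visits the left subtree, then the node, then the right subtree.
At S: go left to A.
  At A: go left to Z.
    Z is a leaf — visit Z.
  Visit A.
  At A: go right to D.
    At D: no left child.
    Visit D.
    At D: go right to G.
      At G: go left to J.
        At J: go left to F.
          F is a leaf — visit F.
        Visit J.
        At J: go right to V.
          V is a leaf — visit V.
      Visit G.
      At G: no right child.
Visit S.
At S: go right to X.
  At X: go left to B.
    At B: go left to L.
      L is a leaf — visit L.
    Visit B.
    At B: go right to T.
      At T: no left child.
      Visit T.
      At T: go right to P.
        At P: go left to R.
          R is a leaf — visit R.
        Visit P.
        At P: no right child.
  Visit X.
  At X: no right child.
Full in-order sequence: Z, A, D, F, J, V, G, S, L, B, T, R, P, X.

A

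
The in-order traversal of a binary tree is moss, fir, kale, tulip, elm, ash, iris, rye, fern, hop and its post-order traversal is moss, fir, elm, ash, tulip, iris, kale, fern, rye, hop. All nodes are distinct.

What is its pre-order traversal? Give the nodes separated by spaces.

hop rye kale fir moss iris tulip ash elm fern

The last element of post-order is the root; it splits in-order into left and right subtrees.
Root hop: left subtree has 9 nodes {moss, fir, kale, tulip, elm, ash, iris, rye, fern}, right has 0 { }.
  Root rye: left subtree has 7 nodes {moss, fir, kale, tulip, elm, ash, iris}, right has 1 {fern}.
    Root kale: left subtree has 2 nodes {moss, fir}, right has 4 {tulip, elm, ash, iris}.
      Root fir: left subtree has 1 node {moss}, right has 0 { }.
      Root iris: left subtree has 3 nodes {tulip, elm, ash}, right has 0 { }.
        Root tulip: left subtree has 0 nodes { }, right has 2 {elm, ash}.
          Root ash: left subtree has 1 node {elm}, right has 0 { }.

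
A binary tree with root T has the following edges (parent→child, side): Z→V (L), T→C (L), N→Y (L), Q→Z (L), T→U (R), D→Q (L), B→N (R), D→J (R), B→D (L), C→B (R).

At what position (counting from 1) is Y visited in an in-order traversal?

In-order visits the left subtree, then the node, then the right subtree.
At T: go left to C.
  At C: no left child.
  Visit C.
  At C: go right to B.
    At B: go left to D.
      At D: go left to Q.
        At Q: go left to Z.
          At Z: go left to V.
            V is a leaf — visit V.
          Visit Z.
          At Z: no right child.
        Visit Q.
        At Q: no right child.
      Visit D.
      At D: go right to J.
        J is a leaf — visit J.
    Visit B.
    At B: go right to N.
      At N: go left to Y.
        Y is a leaf — visit Y.
      Visit N.
      At N: no right child.
Visit T.
At T: go right to U.
  U is a leaf — visit U.
Full in-order sequence: C, V, Z, Q, D, J, B, Y, N, T, U.

8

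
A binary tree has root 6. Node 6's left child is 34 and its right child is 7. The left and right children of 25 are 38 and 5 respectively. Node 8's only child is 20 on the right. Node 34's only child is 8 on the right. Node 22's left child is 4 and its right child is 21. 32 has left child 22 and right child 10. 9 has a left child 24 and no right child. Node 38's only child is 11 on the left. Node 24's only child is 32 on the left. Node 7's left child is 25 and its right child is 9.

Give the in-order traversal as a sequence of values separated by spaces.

In-order visits the left subtree, then the node, then the right subtree.
At 6: go left to 34.
  At 34: no left child.
  Visit 34.
  At 34: go right to 8.
    At 8: no left child.
    Visit 8.
    At 8: go right to 20.
      20 is a leaf — visit 20.
Visit 6.
At 6: go right to 7.
  At 7: go left to 25.
    At 25: go left to 38.
      At 38: go left to 11.
        11 is a leaf — visit 11.
      Visit 38.
      At 38: no right child.
    Visit 25.
    At 25: go right to 5.
      5 is a leaf — visit 5.
  Visit 7.
  At 7: go right to 9.
    At 9: go left to 24.
      At 24: go left to 32.
        At 32: go left to 22.
          At 22: go left to 4.
            4 is a leaf — visit 4.
          Visit 22.
          At 22: go right to 21.
            21 is a leaf — visit 21.
        Visit 32.
        At 32: go right to 10.
          10 is a leaf — visit 10.
      Visit 24.
      At 24: no right child.
    Visit 9.
    At 9: no right child.

34 8 20 6 11 38 25 5 7 4 22 21 32 10 24 9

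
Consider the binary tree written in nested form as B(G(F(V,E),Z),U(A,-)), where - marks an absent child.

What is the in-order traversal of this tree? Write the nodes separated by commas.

V, F, E, G, Z, B, A, U

In-order visits the left subtree, then the node, then the right subtree.
At B: go left to G.
  At G: go left to F.
    At F: go left to V.
      V is a leaf — visit V.
    Visit F.
    At F: go right to E.
      E is a leaf — visit E.
  Visit G.
  At G: go right to Z.
    Z is a leaf — visit Z.
Visit B.
At B: go right to U.
  At U: go left to A.
    A is a leaf — visit A.
  Visit U.
  At U: no right child.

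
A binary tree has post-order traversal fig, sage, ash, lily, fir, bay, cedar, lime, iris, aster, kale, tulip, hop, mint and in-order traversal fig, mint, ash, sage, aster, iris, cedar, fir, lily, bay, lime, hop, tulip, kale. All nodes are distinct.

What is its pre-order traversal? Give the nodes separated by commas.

The last element of post-order is the root; it splits in-order into left and right subtrees.
Root mint: left subtree has 1 node {fig}, right has 12 {ash, sage, aster, iris, cedar, fir, lily, bay, lime, hop, tulip, kale}.
  Root hop: left subtree has 9 nodes {ash, sage, aster, iris, cedar, fir, lily, bay, lime}, right has 2 {tulip, kale}.
    Root aster: left subtree has 2 nodes {ash, sage}, right has 6 {iris, cedar, fir, lily, bay, lime}.
      Root ash: left subtree has 0 nodes { }, right has 1 {sage}.
      Root iris: left subtree has 0 nodes { }, right has 5 {cedar, fir, lily, bay, lime}.
        Root lime: left subtree has 4 nodes {cedar, fir, lily, bay}, right has 0 { }.
          Root cedar: left subtree has 0 nodes { }, right has 3 {fir, lily, bay}.
            Root bay: left subtree has 2 nodes {fir, lily}, right has 0 { }.
              Root fir: left subtree has 0 nodes { }, right has 1 {lily}.
    Root tulip: left subtree has 0 nodes { }, right has 1 {kale}.

mint, fig, hop, aster, ash, sage, iris, lime, cedar, bay, fir, lily, tulip, kale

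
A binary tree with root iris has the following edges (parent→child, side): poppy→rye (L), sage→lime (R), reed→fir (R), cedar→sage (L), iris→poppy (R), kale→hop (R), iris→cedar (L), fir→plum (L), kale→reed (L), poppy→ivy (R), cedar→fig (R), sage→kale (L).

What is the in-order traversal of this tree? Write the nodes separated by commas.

In-order visits the left subtree, then the node, then the right subtree.
At iris: go left to cedar.
  At cedar: go left to sage.
    At sage: go left to kale.
      At kale: go left to reed.
        At reed: no left child.
        Visit reed.
        At reed: go right to fir.
          At fir: go left to plum.
            plum is a leaf — visit plum.
          Visit fir.
          At fir: no right child.
      Visit kale.
      At kale: go right to hop.
        hop is a leaf — visit hop.
    Visit sage.
    At sage: go right to lime.
      lime is a leaf — visit lime.
  Visit cedar.
  At cedar: go right to fig.
    fig is a leaf — visit fig.
Visit iris.
At iris: go right to poppy.
  At poppy: go left to rye.
    rye is a leaf — visit rye.
  Visit poppy.
  At poppy: go right to ivy.
    ivy is a leaf — visit ivy.

reed, plum, fir, kale, hop, sage, lime, cedar, fig, iris, rye, poppy, ivy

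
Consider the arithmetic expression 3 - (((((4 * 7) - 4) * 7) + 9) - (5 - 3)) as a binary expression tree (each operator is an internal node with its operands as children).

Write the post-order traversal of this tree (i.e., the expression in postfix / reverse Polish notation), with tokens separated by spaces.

Post-order on an expression tree gives postfix notation: for each operator, emit left operand, right operand, then the operator.

3 4 7 * 4 - 7 * 9 + 5 3 - - -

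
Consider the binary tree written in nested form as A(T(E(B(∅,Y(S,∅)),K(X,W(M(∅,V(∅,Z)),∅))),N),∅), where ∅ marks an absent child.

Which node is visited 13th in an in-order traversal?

In-order visits the left subtree, then the node, then the right subtree.
At A: go left to T.
  At T: go left to E.
    At E: go left to B.
      At B: no left child.
      Visit B.
      At B: go right to Y.
        At Y: go left to S.
          S is a leaf — visit S.
        Visit Y.
        At Y: no right child.
    Visit E.
    At E: go right to K.
      At K: go left to X.
        X is a leaf — visit X.
      Visit K.
      At K: go right to W.
        At W: go left to M.
          At M: no left child.
          Visit M.
          At M: go right to V.
            At V: no left child.
            Visit V.
            At V: go right to Z.
              Z is a leaf — visit Z.
        Visit W.
        At W: no right child.
  Visit T.
  At T: go right to N.
    N is a leaf — visit N.
Visit A.
At A: no right child.
Full in-order sequence: B, S, Y, E, X, K, M, V, Z, W, T, N, A.

A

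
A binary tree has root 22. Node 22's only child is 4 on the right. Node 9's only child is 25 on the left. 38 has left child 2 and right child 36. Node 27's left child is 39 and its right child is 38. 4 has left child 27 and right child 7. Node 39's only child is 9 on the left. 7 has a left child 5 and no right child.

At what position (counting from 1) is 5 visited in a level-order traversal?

7

Level-order visits nodes level by level from the root, left to right within each level.
Level 0: 22
Level 1: 4
Level 2: 27, 7
Level 3: 39, 38, 5
Level 4: 9, 2, 36
Level 5: 25
Full level-order sequence: 22, 4, 27, 7, 39, 38, 5, 9, 2, 36, 25.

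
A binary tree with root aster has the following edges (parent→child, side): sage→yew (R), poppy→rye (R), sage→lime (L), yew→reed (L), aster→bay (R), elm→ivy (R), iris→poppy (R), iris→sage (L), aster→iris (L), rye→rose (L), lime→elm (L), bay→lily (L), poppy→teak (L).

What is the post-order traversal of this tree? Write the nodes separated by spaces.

ivy elm lime reed yew sage teak rose rye poppy iris lily bay aster

Post-order visits the left subtree, then the right subtree, then the node.
At aster: go left to iris.
  At iris: go left to sage.
    At sage: go left to lime.
      At lime: go left to elm.
        At elm: no left child.
        At elm: go right to ivy.
          ivy is a leaf — visit ivy.
        Visit elm.
      At lime: no right child.
      Visit lime.
    At sage: go right to yew.
      At yew: go left to reed.
        reed is a leaf — visit reed.
      At yew: no right child.
      Visit yew.
    Visit sage.
  At iris: go right to poppy.
    At poppy: go left to teak.
      teak is a leaf — visit teak.
    At poppy: go right to rye.
      At rye: go left to rose.
        rose is a leaf — visit rose.
      At rye: no right child.
      Visit rye.
    Visit poppy.
  Visit iris.
At aster: go right to bay.
  At bay: go left to lily.
    lily is a leaf — visit lily.
  At bay: no right child.
  Visit bay.
Visit aster.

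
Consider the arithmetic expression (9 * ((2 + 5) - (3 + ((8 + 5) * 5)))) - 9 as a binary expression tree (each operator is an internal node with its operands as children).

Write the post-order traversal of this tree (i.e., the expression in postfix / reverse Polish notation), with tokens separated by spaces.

Post-order on an expression tree gives postfix notation: for each operator, emit left operand, right operand, then the operator.

9 2 5 + 3 8 5 + 5 * + - * 9 -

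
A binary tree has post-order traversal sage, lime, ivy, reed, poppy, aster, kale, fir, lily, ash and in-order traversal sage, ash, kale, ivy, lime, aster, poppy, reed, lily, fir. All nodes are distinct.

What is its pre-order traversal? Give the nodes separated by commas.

The last element of post-order is the root; it splits in-order into left and right subtrees.
Root ash: left subtree has 1 node {sage}, right has 8 {kale, ivy, lime, aster, poppy, reed, lily, fir}.
  Root lily: left subtree has 6 nodes {kale, ivy, lime, aster, poppy, reed}, right has 1 {fir}.
    Root kale: left subtree has 0 nodes { }, right has 5 {ivy, lime, aster, poppy, reed}.
      Root aster: left subtree has 2 nodes {ivy, lime}, right has 2 {poppy, reed}.
        Root ivy: left subtree has 0 nodes { }, right has 1 {lime}.
        Root poppy: left subtree has 0 nodes { }, right has 1 {reed}.

ash, sage, lily, kale, aster, ivy, lime, poppy, reed, fir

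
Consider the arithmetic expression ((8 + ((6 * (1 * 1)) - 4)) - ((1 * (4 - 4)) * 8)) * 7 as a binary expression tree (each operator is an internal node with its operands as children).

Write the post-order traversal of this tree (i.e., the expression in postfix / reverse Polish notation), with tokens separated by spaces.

Post-order on an expression tree gives postfix notation: for each operator, emit left operand, right operand, then the operator.

8 6 1 1 * * 4 - + 1 4 4 - * 8 * - 7 *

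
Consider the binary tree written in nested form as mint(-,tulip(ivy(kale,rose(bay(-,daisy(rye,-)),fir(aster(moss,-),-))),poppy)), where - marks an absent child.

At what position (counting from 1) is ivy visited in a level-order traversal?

Level-order visits nodes level by level from the root, left to right within each level.
Level 0: mint
Level 1: tulip
Level 2: ivy, poppy
Level 3: kale, rose
Level 4: bay, fir
Level 5: daisy, aster
Level 6: rye, moss
Full level-order sequence: mint, tulip, ivy, poppy, kale, rose, bay, fir, daisy, aster, rye, moss.

3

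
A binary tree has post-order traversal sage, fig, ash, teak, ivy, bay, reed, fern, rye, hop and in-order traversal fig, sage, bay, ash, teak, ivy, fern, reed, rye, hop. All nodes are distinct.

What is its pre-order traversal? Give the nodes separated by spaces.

The last element of post-order is the root; it splits in-order into left and right subtrees.
Root hop: left subtree has 9 nodes {fig, sage, bay, ash, teak, ivy, fern, reed, rye}, right has 0 { }.
  Root rye: left subtree has 8 nodes {fig, sage, bay, ash, teak, ivy, fern, reed}, right has 0 { }.
    Root fern: left subtree has 6 nodes {fig, sage, bay, ash, teak, ivy}, right has 1 {reed}.
      Root bay: left subtree has 2 nodes {fig, sage}, right has 3 {ash, teak, ivy}.
        Root fig: left subtree has 0 nodes { }, right has 1 {sage}.
        Root ivy: left subtree has 2 nodes {ash, teak}, right has 0 { }.
          Root teak: left subtree has 1 node {ash}, right has 0 { }.

hop rye fern bay fig sage ivy teak ash reed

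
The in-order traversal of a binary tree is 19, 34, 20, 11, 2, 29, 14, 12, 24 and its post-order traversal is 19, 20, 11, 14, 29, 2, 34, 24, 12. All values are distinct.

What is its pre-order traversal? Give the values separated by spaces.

The last element of post-order is the root; it splits in-order into left and right subtrees.
Root 12: left subtree has 7 nodes {19, 34, 20, 11, 2, 29, 14}, right has 1 {24}.
  Root 34: left subtree has 1 node {19}, right has 5 {20, 11, 2, 29, 14}.
    Root 2: left subtree has 2 nodes {20, 11}, right has 2 {29, 14}.
      Root 11: left subtree has 1 node {20}, right has 0 { }.
      Root 29: left subtree has 0 nodes { }, right has 1 {14}.

12 34 19 2 11 20 29 14 24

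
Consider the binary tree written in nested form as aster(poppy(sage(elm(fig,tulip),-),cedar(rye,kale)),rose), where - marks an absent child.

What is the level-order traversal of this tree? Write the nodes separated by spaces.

Level-order visits nodes level by level from the root, left to right within each level.
Level 0: aster
Level 1: poppy, rose
Level 2: sage, cedar
Level 3: elm, rye, kale
Level 4: fig, tulip

aster poppy rose sage cedar elm rye kale fig tulip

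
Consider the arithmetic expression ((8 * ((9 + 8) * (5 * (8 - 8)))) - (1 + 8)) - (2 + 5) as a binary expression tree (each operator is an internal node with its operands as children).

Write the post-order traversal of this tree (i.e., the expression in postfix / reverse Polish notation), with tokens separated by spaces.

8 9 8 + 5 8 8 - * * * 1 8 + - 2 5 + -

Post-order on an expression tree gives postfix notation: for each operator, emit left operand, right operand, then the operator.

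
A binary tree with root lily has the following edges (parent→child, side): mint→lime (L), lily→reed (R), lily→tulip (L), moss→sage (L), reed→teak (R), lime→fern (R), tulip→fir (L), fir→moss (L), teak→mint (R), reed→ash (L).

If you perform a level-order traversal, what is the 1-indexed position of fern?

11

Level-order visits nodes level by level from the root, left to right within each level.
Level 0: lily
Level 1: tulip, reed
Level 2: fir, ash, teak
Level 3: moss, mint
Level 4: sage, lime
Level 5: fern
Full level-order sequence: lily, tulip, reed, fir, ash, teak, moss, mint, sage, lime, fern.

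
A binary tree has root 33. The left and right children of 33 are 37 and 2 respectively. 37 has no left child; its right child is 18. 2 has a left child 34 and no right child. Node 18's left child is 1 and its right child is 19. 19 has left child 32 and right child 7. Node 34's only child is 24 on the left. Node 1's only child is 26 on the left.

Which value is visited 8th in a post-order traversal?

24

Post-order visits the left subtree, then the right subtree, then the node.
At 33: go left to 37.
  At 37: no left child.
  At 37: go right to 18.
    At 18: go left to 1.
      At 1: go left to 26.
        26 is a leaf — visit 26.
      At 1: no right child.
      Visit 1.
    At 18: go right to 19.
      At 19: go left to 32.
        32 is a leaf — visit 32.
      At 19: go right to 7.
        7 is a leaf — visit 7.
      Visit 19.
    Visit 18.
  Visit 37.
At 33: go right to 2.
  At 2: go left to 34.
    At 34: go left to 24.
      24 is a leaf — visit 24.
    At 34: no right child.
    Visit 34.
  At 2: no right child.
  Visit 2.
Visit 33.
Full post-order sequence: 26, 1, 32, 7, 19, 18, 37, 24, 34, 2, 33.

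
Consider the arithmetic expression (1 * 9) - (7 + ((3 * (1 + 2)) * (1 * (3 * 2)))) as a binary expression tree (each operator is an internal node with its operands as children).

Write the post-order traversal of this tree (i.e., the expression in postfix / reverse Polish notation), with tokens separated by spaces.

1 9 * 7 3 1 2 + * 1 3 2 * * * + -

Post-order on an expression tree gives postfix notation: for each operator, emit left operand, right operand, then the operator.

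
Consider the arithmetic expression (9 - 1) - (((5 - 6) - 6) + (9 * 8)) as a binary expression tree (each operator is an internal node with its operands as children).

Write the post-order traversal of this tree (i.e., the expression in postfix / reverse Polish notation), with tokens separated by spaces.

9 1 - 5 6 - 6 - 9 8 * + -

Post-order on an expression tree gives postfix notation: for each operator, emit left operand, right operand, then the operator.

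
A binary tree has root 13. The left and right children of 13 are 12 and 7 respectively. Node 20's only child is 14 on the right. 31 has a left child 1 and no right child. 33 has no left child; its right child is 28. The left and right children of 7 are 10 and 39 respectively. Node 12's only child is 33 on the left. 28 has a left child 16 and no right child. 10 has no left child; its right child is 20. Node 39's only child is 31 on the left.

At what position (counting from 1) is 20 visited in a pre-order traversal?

Pre-order visits the node, then its left subtree, then its right subtree.
Visit 13.
At 13: go left to 12.
  Visit 12.
  At 12: go left to 33.
    Visit 33.
    At 33: no left child.
    At 33: go right to 28.
      Visit 28.
      At 28: go left to 16.
        16 is a leaf — visit 16.
      At 28: no right child.
  At 12: no right child.
At 13: go right to 7.
  Visit 7.
  At 7: go left to 10.
    Visit 10.
    At 10: no left child.
    At 10: go right to 20.
      Visit 20.
      At 20: no left child.
      At 20: go right to 14.
        14 is a leaf — visit 14.
  At 7: go right to 39.
    Visit 39.
    At 39: go left to 31.
      Visit 31.
      At 31: go left to 1.
        1 is a leaf — visit 1.
      At 31: no right child.
    At 39: no right child.
Full pre-order sequence: 13, 12, 33, 28, 16, 7, 10, 20, 14, 39, 31, 1.

8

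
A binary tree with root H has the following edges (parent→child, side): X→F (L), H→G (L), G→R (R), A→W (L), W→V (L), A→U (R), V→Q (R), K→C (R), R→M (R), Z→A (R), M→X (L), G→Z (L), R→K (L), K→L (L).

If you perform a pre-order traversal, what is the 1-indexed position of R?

Pre-order visits the node, then its left subtree, then its right subtree.
Visit H.
At H: go left to G.
  Visit G.
  At G: go left to Z.
    Visit Z.
    At Z: no left child.
    At Z: go right to A.
      Visit A.
      At A: go left to W.
        Visit W.
        At W: go left to V.
          Visit V.
          At V: no left child.
          At V: go right to Q.
            Q is a leaf — visit Q.
        At W: no right child.
      At A: go right to U.
        U is a leaf — visit U.
  At G: go right to R.
    Visit R.
    At R: go left to K.
      Visit K.
      At K: go left to L.
        L is a leaf — visit L.
      At K: go right to C.
        C is a leaf — visit C.
    At R: go right to M.
      Visit M.
      At M: go left to X.
        Visit X.
        At X: go left to F.
          F is a leaf — visit F.
        At X: no right child.
      At M: no right child.
At H: no right child.
Full pre-order sequence: H, G, Z, A, W, V, Q, U, R, K, L, C, M, X, F.

9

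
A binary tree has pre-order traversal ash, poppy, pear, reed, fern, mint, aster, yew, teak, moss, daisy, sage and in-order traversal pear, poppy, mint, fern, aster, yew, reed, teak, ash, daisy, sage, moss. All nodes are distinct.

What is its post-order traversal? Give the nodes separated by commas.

The first element of pre-order is the root; it splits in-order into left and right subtrees.
Root ash: left subtree has 8 nodes {pear, poppy, mint, fern, aster, yew, reed, teak}, right has 3 {daisy, sage, moss}.
  Root poppy: left subtree has 1 node {pear}, right has 6 {mint, fern, aster, yew, reed, teak}.
    Root reed: left subtree has 4 nodes {mint, fern, aster, yew}, right has 1 {teak}.
      Root fern: left subtree has 1 node {mint}, right has 2 {aster, yew}.
        Root aster: left subtree has 0 nodes { }, right has 1 {yew}.
  Root moss: left subtree has 2 nodes {daisy, sage}, right has 0 { }.
    Root daisy: left subtree has 0 nodes { }, right has 1 {sage}.

pear, mint, yew, aster, fern, teak, reed, poppy, sage, daisy, moss, ash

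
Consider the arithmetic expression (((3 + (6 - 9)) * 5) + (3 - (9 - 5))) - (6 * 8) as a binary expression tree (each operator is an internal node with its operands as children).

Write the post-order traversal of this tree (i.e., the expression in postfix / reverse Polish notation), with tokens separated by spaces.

Post-order on an expression tree gives postfix notation: for each operator, emit left operand, right operand, then the operator.

3 6 9 - + 5 * 3 9 5 - - + 6 8 * -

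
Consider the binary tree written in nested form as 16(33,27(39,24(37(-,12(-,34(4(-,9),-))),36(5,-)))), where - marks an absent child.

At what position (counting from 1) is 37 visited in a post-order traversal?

Post-order visits the left subtree, then the right subtree, then the node.
At 16: go left to 33.
  33 is a leaf — visit 33.
At 16: go right to 27.
  At 27: go left to 39.
    39 is a leaf — visit 39.
  At 27: go right to 24.
    At 24: go left to 37.
      At 37: no left child.
      At 37: go right to 12.
        At 12: no left child.
        At 12: go right to 34.
          At 34: go left to 4.
            At 4: no left child.
            At 4: go right to 9.
              9 is a leaf — visit 9.
            Visit 4.
          At 34: no right child.
          Visit 34.
        Visit 12.
      Visit 37.
    At 24: go right to 36.
      At 36: go left to 5.
        5 is a leaf — visit 5.
      At 36: no right child.
      Visit 36.
    Visit 24.
  Visit 27.
Visit 16.
Full post-order sequence: 33, 39, 9, 4, 34, 12, 37, 5, 36, 24, 27, 16.

7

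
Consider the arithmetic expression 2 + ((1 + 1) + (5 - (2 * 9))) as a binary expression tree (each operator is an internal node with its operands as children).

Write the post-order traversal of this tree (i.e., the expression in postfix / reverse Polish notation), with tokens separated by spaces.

Post-order on an expression tree gives postfix notation: for each operator, emit left operand, right operand, then the operator.

2 1 1 + 5 2 9 * - + +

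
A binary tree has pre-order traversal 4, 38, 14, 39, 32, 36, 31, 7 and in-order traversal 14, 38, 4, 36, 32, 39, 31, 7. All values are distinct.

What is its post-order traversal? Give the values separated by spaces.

14 38 36 32 7 31 39 4

The first element of pre-order is the root; it splits in-order into left and right subtrees.
Root 4: left subtree has 2 nodes {14, 38}, right has 5 {36, 32, 39, 31, 7}.
  Root 38: left subtree has 1 node {14}, right has 0 { }.
  Root 39: left subtree has 2 nodes {36, 32}, right has 2 {31, 7}.
    Root 32: left subtree has 1 node {36}, right has 0 { }.
    Root 31: left subtree has 0 nodes { }, right has 1 {7}.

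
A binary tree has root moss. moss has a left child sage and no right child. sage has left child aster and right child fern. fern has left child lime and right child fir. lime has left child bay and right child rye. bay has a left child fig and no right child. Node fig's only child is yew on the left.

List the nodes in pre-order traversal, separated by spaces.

moss sage aster fern lime bay fig yew rye fir

Pre-order visits the node, then its left subtree, then its right subtree.
Visit moss.
At moss: go left to sage.
  Visit sage.
  At sage: go left to aster.
    aster is a leaf — visit aster.
  At sage: go right to fern.
    Visit fern.
    At fern: go left to lime.
      Visit lime.
      At lime: go left to bay.
        Visit bay.
        At bay: go left to fig.
          Visit fig.
          At fig: go left to yew.
            yew is a leaf — visit yew.
          At fig: no right child.
        At bay: no right child.
      At lime: go right to rye.
        rye is a leaf — visit rye.
    At fern: go right to fir.
      fir is a leaf — visit fir.
At moss: no right child.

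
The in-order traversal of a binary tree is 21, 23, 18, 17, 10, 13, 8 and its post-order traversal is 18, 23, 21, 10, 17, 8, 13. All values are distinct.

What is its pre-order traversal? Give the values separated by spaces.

The last element of post-order is the root; it splits in-order into left and right subtrees.
Root 13: left subtree has 5 nodes {21, 23, 18, 17, 10}, right has 1 {8}.
  Root 17: left subtree has 3 nodes {21, 23, 18}, right has 1 {10}.
    Root 21: left subtree has 0 nodes { }, right has 2 {23, 18}.
      Root 23: left subtree has 0 nodes { }, right has 1 {18}.

13 17 21 23 18 10 8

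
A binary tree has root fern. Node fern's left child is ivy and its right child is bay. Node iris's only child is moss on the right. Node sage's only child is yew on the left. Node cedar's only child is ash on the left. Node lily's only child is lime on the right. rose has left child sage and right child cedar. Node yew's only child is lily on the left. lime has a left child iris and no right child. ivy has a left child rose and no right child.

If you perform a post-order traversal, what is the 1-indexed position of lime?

3

Post-order visits the left subtree, then the right subtree, then the node.
At fern: go left to ivy.
  At ivy: go left to rose.
    At rose: go left to sage.
      At sage: go left to yew.
        At yew: go left to lily.
          At lily: no left child.
          At lily: go right to lime.
            At lime: go left to iris.
              At iris: no left child.
              At iris: go right to moss.
                moss is a leaf — visit moss.
              Visit iris.
            At lime: no right child.
            Visit lime.
          Visit lily.
        At yew: no right child.
        Visit yew.
      At sage: no right child.
      Visit sage.
    At rose: go right to cedar.
      At cedar: go left to ash.
        ash is a leaf — visit ash.
      At cedar: no right child.
      Visit cedar.
    Visit rose.
  At ivy: no right child.
  Visit ivy.
At fern: go right to bay.
  bay is a leaf — visit bay.
Visit fern.
Full post-order sequence: moss, iris, lime, lily, yew, sage, ash, cedar, rose, ivy, bay, fern.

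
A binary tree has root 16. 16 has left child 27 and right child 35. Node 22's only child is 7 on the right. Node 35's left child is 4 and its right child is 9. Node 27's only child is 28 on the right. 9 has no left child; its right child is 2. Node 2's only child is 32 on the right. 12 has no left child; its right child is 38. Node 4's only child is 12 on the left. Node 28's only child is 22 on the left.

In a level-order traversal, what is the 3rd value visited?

35

Level-order visits nodes level by level from the root, left to right within each level.
Level 0: 16
Level 1: 27, 35
Level 2: 28, 4, 9
Level 3: 22, 12, 2
Level 4: 7, 38, 32
Full level-order sequence: 16, 27, 35, 28, 4, 9, 22, 12, 2, 7, 38, 32.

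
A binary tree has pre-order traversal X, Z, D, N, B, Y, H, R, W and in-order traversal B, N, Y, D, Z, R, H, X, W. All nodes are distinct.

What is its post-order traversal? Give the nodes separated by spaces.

The first element of pre-order is the root; it splits in-order into left and right subtrees.
Root X: left subtree has 7 nodes {B, N, Y, D, Z, R, H}, right has 1 {W}.
  Root Z: left subtree has 4 nodes {B, N, Y, D}, right has 2 {R, H}.
    Root D: left subtree has 3 nodes {B, N, Y}, right has 0 { }.
      Root N: left subtree has 1 node {B}, right has 1 {Y}.
    Root H: left subtree has 1 node {R}, right has 0 { }.

B Y N D R H Z W X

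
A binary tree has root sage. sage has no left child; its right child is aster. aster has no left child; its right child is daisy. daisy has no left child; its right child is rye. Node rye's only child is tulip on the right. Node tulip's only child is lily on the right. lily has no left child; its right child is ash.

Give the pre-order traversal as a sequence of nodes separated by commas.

sage, aster, daisy, rye, tulip, lily, ash

Pre-order visits the node, then its left subtree, then its right subtree.
Visit sage.
At sage: no left child.
At sage: go right to aster.
  Visit aster.
  At aster: no left child.
  At aster: go right to daisy.
    Visit daisy.
    At daisy: no left child.
    At daisy: go right to rye.
      Visit rye.
      At rye: no left child.
      At rye: go right to tulip.
        Visit tulip.
        At tulip: no left child.
        At tulip: go right to lily.
          Visit lily.
          At lily: no left child.
          At lily: go right to ash.
            ash is a leaf — visit ash.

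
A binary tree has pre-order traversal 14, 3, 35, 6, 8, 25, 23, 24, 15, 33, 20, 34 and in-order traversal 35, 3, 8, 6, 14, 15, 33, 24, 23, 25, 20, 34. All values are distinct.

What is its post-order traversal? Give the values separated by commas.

The first element of pre-order is the root; it splits in-order into left and right subtrees.
Root 14: left subtree has 4 nodes {35, 3, 8, 6}, right has 7 {15, 33, 24, 23, 25, 20, 34}.
  Root 3: left subtree has 1 node {35}, right has 2 {8, 6}.
    Root 6: left subtree has 1 node {8}, right has 0 { }.
  Root 25: left subtree has 4 nodes {15, 33, 24, 23}, right has 2 {20, 34}.
    Root 23: left subtree has 3 nodes {15, 33, 24}, right has 0 { }.
      Root 24: left subtree has 2 nodes {15, 33}, right has 0 { }.
        Root 15: left subtree has 0 nodes { }, right has 1 {33}.
    Root 20: left subtree has 0 nodes { }, right has 1 {34}.

35, 8, 6, 3, 33, 15, 24, 23, 34, 20, 25, 14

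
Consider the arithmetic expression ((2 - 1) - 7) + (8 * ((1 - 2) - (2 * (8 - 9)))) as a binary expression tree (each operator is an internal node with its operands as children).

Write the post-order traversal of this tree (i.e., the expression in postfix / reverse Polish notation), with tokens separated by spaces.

Post-order on an expression tree gives postfix notation: for each operator, emit left operand, right operand, then the operator.

2 1 - 7 - 8 1 2 - 2 8 9 - * - * +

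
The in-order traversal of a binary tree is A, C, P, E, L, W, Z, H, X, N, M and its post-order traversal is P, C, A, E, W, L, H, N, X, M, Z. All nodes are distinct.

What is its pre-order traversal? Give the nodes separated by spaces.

The last element of post-order is the root; it splits in-order into left and right subtrees.
Root Z: left subtree has 6 nodes {A, C, P, E, L, W}, right has 4 {H, X, N, M}.
  Root L: left subtree has 4 nodes {A, C, P, E}, right has 1 {W}.
    Root E: left subtree has 3 nodes {A, C, P}, right has 0 { }.
      Root A: left subtree has 0 nodes { }, right has 2 {C, P}.
        Root C: left subtree has 0 nodes { }, right has 1 {P}.
  Root M: left subtree has 3 nodes {H, X, N}, right has 0 { }.
    Root X: left subtree has 1 node {H}, right has 1 {N}.

Z L E A C P W M X H N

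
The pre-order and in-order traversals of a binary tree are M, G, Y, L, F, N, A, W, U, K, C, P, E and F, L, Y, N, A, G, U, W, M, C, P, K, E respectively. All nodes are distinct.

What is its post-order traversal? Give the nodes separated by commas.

The first element of pre-order is the root; it splits in-order into left and right subtrees.
Root M: left subtree has 8 nodes {F, L, Y, N, A, G, U, W}, right has 4 {C, P, K, E}.
  Root G: left subtree has 5 nodes {F, L, Y, N, A}, right has 2 {U, W}.
    Root Y: left subtree has 2 nodes {F, L}, right has 2 {N, A}.
      Root L: left subtree has 1 node {F}, right has 0 { }.
      Root N: left subtree has 0 nodes { }, right has 1 {A}.
    Root W: left subtree has 1 node {U}, right has 0 { }.
  Root K: left subtree has 2 nodes {C, P}, right has 1 {E}.
    Root C: left subtree has 0 nodes { }, right has 1 {P}.

F, L, A, N, Y, U, W, G, P, C, E, K, M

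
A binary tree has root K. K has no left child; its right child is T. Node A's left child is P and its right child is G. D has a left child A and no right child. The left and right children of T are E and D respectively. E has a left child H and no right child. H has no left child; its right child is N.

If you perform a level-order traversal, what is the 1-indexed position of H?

Level-order visits nodes level by level from the root, left to right within each level.
Level 0: K
Level 1: T
Level 2: E, D
Level 3: H, A
Level 4: N, P, G
Full level-order sequence: K, T, E, D, H, A, N, P, G.

5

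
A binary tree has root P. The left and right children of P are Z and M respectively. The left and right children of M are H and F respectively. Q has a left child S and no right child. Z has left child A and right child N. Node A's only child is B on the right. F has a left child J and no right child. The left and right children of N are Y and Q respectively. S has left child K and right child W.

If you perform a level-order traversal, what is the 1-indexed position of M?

Level-order visits nodes level by level from the root, left to right within each level.
Level 0: P
Level 1: Z, M
Level 2: A, N, H, F
Level 3: B, Y, Q, J
Level 4: S
Level 5: K, W
Full level-order sequence: P, Z, M, A, N, H, F, B, Y, Q, J, S, K, W.

3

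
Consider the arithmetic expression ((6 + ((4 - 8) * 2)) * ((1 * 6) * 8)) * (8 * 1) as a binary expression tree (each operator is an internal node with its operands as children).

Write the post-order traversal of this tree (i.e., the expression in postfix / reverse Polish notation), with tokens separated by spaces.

6 4 8 - 2 * + 1 6 * 8 * * 8 1 * *

Post-order on an expression tree gives postfix notation: for each operator, emit left operand, right operand, then the operator.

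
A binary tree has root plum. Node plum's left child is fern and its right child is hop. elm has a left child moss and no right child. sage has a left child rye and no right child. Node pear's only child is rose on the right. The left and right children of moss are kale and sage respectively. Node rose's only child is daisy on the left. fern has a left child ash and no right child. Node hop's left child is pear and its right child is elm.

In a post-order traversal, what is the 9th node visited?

Post-order visits the left subtree, then the right subtree, then the node.
At plum: go left to fern.
  At fern: go left to ash.
    ash is a leaf — visit ash.
  At fern: no right child.
  Visit fern.
At plum: go right to hop.
  At hop: go left to pear.
    At pear: no left child.
    At pear: go right to rose.
      At rose: go left to daisy.
        daisy is a leaf — visit daisy.
      At rose: no right child.
      Visit rose.
    Visit pear.
  At hop: go right to elm.
    At elm: go left to moss.
      At moss: go left to kale.
        kale is a leaf — visit kale.
      At moss: go right to sage.
        At sage: go left to rye.
          rye is a leaf — visit rye.
        At sage: no right child.
        Visit sage.
      Visit moss.
    At elm: no right child.
    Visit elm.
  Visit hop.
Visit plum.
Full post-order sequence: ash, fern, daisy, rose, pear, kale, rye, sage, moss, elm, hop, plum.

moss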